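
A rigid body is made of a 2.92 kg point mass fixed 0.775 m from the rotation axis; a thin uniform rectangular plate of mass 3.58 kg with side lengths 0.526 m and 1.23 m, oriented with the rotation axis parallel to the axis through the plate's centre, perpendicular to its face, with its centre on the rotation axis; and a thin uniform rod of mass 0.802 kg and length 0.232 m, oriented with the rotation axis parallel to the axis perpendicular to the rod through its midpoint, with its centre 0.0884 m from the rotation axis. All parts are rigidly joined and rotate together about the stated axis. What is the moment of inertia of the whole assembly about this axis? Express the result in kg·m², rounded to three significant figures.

2.30

Point mass: I_cm = 0; centre at d = 0.775 m, so the parallel axis theorem gives I = 0 + (2.92)(0.775)² = 1.7538 kg·m².
Rectangular plate: I_cm = (1/12)M(a²+b²) = (1/12)(3.58)[(0.526)² + (1.23)²] = 0.53389 kg·m²; axis through the centre, so I = 0.53389 kg·m².
Thin rod: I_cm = (1/12)ML² = (1/12)(0.802)(0.232)² = 0.0035972 kg·m²; centre at d = 0.0884 m, so the parallel axis theorem gives I = 0.0035972 + (0.802)(0.0884)² = 0.0098645 kg·m².
Total I = 1.7538 + 0.53389 + 0.0098645 = 2.2976 kg·m².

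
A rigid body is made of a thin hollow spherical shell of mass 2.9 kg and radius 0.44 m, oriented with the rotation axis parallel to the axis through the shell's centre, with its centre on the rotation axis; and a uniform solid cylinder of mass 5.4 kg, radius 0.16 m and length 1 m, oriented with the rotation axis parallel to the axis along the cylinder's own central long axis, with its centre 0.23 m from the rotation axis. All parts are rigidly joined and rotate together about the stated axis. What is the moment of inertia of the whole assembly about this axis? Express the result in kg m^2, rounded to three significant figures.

Spherical shell: I_cm = (2/3)MR² = (2/3)(2.9)(0.44)² = 0.37429 kg m^2; axis through the centre, so I = 0.37429 kg m^2.
Solid cylinder: I_cm = (1/2)MR² = (1/2)(5.4)(0.16)² = 0.06912 kg m^2; centre at d = 0.23 m, so I = I_cm + Md² gives I = 0.06912 + (5.4)(0.23)² = 0.35478 kg m^2.
Total I = 0.37429 + 0.35478 = 0.72907 kg m^2.

0.729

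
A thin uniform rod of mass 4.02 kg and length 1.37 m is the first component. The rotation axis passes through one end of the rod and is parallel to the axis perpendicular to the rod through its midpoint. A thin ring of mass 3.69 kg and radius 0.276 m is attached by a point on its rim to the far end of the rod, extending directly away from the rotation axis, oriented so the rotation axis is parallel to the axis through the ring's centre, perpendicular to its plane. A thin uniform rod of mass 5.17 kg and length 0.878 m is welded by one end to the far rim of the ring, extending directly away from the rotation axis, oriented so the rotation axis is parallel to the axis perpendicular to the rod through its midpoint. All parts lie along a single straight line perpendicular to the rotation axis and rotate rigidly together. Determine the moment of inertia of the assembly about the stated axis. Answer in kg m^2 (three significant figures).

41.9

Thin rod: I_cm = (1/12)ML² = (1/12)(4.02)(1.37)² = 0.62876 kg m^2; centre at d = 0.685 m, so I = I_cm + Md² gives I = 0.62876 + (4.02)(0.685)² = 2.515 kg m^2.
Thin ring: I_cm = MR² = (3.69)(0.276)² = 0.28109 kg m^2; centre at d = 0.685 + 0.685 + 0.276 = 1.646 m, so I = I_cm + Md² gives I = 0.28109 + (3.69)(1.646)² = 10.278 kg m^2.
Thin rod: I_cm = (1/12)ML² = (1/12)(5.17)(0.878)² = 0.33212 kg m^2; centre at d = 0.685 + 0.685 + 0.276 + 0.276 + 0.439 = 2.361 m, so I = I_cm + Md² gives I = 0.33212 + (5.17)(2.361)² = 29.151 kg m^2.
Total I = 2.515 + 10.278 + 29.151 = 41.945 kg m^2.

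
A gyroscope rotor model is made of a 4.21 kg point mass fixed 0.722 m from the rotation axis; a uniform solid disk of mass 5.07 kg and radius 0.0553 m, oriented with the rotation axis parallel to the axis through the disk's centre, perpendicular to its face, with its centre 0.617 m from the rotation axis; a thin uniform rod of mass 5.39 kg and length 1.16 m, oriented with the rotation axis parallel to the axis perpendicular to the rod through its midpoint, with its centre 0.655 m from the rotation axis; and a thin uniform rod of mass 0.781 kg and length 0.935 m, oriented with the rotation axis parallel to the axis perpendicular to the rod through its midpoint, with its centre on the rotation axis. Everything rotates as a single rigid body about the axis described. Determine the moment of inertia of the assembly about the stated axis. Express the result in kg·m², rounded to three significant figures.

7.11

Point mass: I_cm = 0; centre at d = 0.722 m, so the parallel axis theorem gives I = 0 + (4.21)(0.722)² = 2.1946 kg·m².
Solid disk: I_cm = (1/2)MR² = (1/2)(5.07)(0.0553)² = 0.0077523 kg·m²; centre at d = 0.617 m, so the parallel axis theorem gives I = 0.0077523 + (5.07)(0.617)² = 1.9378 kg·m².
Thin rod: I_cm = (1/12)ML² = (1/12)(5.39)(1.16)² = 0.6044 kg·m²; centre at d = 0.655 m, so the parallel axis theorem gives I = 0.6044 + (5.39)(0.655)² = 2.9168 kg·m².
Thin rod: I_cm = (1/12)ML² = (1/12)(0.781)(0.935)² = 0.056897 kg·m²; axis through the centre, so I = 0.056897 kg·m².
Total I = 2.1946 + 1.9378 + 2.9168 + 0.056897 = 7.1062 kg·m².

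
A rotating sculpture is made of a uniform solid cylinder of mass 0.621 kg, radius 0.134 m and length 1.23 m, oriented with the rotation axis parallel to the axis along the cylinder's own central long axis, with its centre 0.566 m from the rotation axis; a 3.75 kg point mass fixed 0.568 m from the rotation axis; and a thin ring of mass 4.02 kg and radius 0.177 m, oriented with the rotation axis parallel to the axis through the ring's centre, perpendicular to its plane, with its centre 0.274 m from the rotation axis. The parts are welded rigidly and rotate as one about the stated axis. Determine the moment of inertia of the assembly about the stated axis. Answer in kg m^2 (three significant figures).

Solid cylinder: I_cm = (1/2)MR² = (1/2)(0.621)(0.134)² = 0.0055753 kg m^2; centre at d = 0.566 m, so the parallel axis theorem gives I = 0.0055753 + (0.621)(0.566)² = 0.20452 kg m^2.
Point mass: I_cm = 0; centre at d = 0.568 m, so the parallel axis theorem gives I = 0 + (3.75)(0.568)² = 1.2098 kg m^2.
Thin ring: I_cm = MR² = (4.02)(0.177)² = 0.12594 kg m^2; centre at d = 0.274 m, so the parallel axis theorem gives I = 0.12594 + (4.02)(0.274)² = 0.42775 kg m^2.
Total I = 0.20452 + 1.2098 + 0.42775 = 1.8421 kg m^2.

1.84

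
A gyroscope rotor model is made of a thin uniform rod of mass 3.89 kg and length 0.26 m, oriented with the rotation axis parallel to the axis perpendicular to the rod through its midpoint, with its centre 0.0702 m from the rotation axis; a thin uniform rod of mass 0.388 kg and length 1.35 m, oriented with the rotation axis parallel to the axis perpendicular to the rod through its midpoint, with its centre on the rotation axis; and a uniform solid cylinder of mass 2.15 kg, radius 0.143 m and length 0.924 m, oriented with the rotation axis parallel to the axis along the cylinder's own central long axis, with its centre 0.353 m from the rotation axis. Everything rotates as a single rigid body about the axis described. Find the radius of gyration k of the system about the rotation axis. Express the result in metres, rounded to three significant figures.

0.246

Thin rod: I_cm = (1/12)ML² = (1/12)(3.89)(0.26)² = 0.021914 kg m²; centre at d = 0.0702 m, so the parallel axis theorem gives I = 0.021914 + (3.89)(0.0702)² = 0.041084 kg m².
Thin rod: I_cm = (1/12)ML² = (1/12)(0.388)(1.35)² = 0.058928 kg m²; axis through the centre, so I = 0.058928 kg m².
Solid cylinder: I_cm = (1/2)MR² = (1/2)(2.15)(0.143)² = 0.021983 kg m²; centre at d = 0.353 m, so the parallel axis theorem gives I = 0.021983 + (2.15)(0.353)² = 0.28989 kg m².
Total I = 0.3899 kg m²; total mass M = 6.428 kg.
k = √(I/M) = √(0.3899/6.428) = 0.24629 m.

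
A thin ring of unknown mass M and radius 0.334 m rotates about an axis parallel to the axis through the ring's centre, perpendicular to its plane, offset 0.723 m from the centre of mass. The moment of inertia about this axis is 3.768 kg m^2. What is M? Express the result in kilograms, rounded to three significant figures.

5.94

I = I_cm + Md² = MR² + Md² = M·[1·(0.334)² + (0.723)²] = M·0.63428.
So M = 3.768 / 0.63428 = 5.9405 kg.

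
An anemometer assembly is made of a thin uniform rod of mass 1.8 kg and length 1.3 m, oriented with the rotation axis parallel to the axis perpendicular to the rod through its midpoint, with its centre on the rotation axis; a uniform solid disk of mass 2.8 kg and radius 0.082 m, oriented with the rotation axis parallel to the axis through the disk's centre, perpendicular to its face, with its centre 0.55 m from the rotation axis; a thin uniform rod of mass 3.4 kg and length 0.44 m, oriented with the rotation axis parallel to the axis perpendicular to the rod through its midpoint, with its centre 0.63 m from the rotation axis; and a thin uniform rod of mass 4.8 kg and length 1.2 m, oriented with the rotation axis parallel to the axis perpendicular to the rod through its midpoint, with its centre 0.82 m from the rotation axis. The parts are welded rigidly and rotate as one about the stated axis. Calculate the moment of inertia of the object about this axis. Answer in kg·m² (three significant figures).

Thin rod: I_cm = (1/12)ML² = (1/12)(1.8)(1.3)² = 0.2535 kg·m²; axis through the centre, so I = 0.2535 kg·m².
Solid disk: I_cm = (1/2)MR² = (1/2)(2.8)(0.082)² = 0.0094136 kg·m²; centre at d = 0.55 m, so the parallel axis theorem gives I = 0.0094136 + (2.8)(0.55)² = 0.85641 kg·m².
Thin rod: I_cm = (1/12)ML² = (1/12)(3.4)(0.44)² = 0.054853 kg·m²; centre at d = 0.63 m, so the parallel axis theorem gives I = 0.054853 + (3.4)(0.63)² = 1.4043 kg·m².
Thin rod: I_cm = (1/12)ML² = (1/12)(4.8)(1.2)² = 0.576 kg·m²; centre at d = 0.82 m, so the parallel axis theorem gives I = 0.576 + (4.8)(0.82)² = 3.8035 kg·m².
Total I = 0.2535 + 0.85641 + 1.4043 + 3.8035 = 6.3177 kg·m².

6.32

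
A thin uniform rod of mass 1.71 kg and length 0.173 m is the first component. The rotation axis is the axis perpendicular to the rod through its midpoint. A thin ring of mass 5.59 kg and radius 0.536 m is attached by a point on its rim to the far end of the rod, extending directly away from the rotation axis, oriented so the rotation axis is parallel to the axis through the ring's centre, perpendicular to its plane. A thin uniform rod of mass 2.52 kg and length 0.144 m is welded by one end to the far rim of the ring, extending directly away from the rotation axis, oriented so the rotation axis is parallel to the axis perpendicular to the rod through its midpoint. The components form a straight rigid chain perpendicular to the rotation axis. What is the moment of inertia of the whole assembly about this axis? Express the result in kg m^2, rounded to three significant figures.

Thin rod: I_cm = (1/12)ML² = (1/12)(1.71)(0.173)² = 0.0042649 kg m^2; axis through the centre, so I = 0.0042649 kg m^2.
Thin ring: I_cm = MR² = (5.59)(0.536)² = 1.606 kg m^2; centre at d = 0.0865 + 0.536 = 0.6225 m, so I = I_cm + Md² gives I = 1.606 + (5.59)(0.6225)² = 3.7721 kg m^2.
Thin rod: I_cm = (1/12)ML² = (1/12)(2.52)(0.144)² = 0.0043546 kg m^2; centre at d = 0.0865 + 0.536 + 0.536 + 0.072 = 1.2305 m, so I = I_cm + Md² gives I = 0.0043546 + (2.52)(1.2305)² = 3.82 kg m^2.
Total I = 0.0042649 + 3.7721 + 3.82 = 7.5964 kg m^2.

7.60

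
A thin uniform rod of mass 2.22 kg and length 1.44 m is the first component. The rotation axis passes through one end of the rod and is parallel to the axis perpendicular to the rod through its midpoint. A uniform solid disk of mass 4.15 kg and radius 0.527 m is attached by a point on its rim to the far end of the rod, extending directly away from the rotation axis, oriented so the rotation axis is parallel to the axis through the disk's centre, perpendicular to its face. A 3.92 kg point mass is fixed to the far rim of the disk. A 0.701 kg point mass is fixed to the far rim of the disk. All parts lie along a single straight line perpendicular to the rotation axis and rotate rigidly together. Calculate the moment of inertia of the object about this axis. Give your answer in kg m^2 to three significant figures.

Thin rod: I_cm = (1/12)ML² = (1/12)(2.22)(1.44)² = 0.38362 kg m^2; centre at d = 0.72 m, so I = I_cm + Md² gives I = 0.38362 + (2.22)(0.72)² = 1.5345 kg m^2.
Solid disk: I_cm = (1/2)MR² = (1/2)(4.15)(0.527)² = 0.57629 kg m^2; centre at d = 0.72 + 0.72 + 0.527 = 1.967 m, so I = I_cm + Md² gives I = 0.57629 + (4.15)(1.967)² = 16.633 kg m^2.
Point mass: I_cm = 0; centre at d = 0.72 + 0.72 + 0.527 + 0.527 = 2.494 m, so I = I_cm + Md² gives I = 0 + (3.92)(2.494)² = 24.383 kg m^2.
Point mass: I_cm = 0; centre at d = 0.72 + 0.72 + 0.527 + 0.527 = 2.494 m, so I = I_cm + Md² gives I = 0 + (0.701)(2.494)² = 4.3602 kg m^2.
Total I = 1.5345 + 16.633 + 24.383 + 4.3602 = 46.91 kg m^2.

46.9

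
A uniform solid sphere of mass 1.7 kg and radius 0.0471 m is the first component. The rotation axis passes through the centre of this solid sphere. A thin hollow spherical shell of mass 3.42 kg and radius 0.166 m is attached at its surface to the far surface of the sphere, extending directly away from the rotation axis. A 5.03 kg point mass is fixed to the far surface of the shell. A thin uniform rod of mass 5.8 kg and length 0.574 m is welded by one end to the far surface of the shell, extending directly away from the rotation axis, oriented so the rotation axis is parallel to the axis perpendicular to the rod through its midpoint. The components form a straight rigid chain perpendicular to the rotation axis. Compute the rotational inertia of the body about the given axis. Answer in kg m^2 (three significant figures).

3.68

Solid sphere: I_cm = (2/5)MR² = (2/5)(1.7)(0.0471)² = 0.0015085 kg m^2; axis through the centre, so I = 0.0015085 kg m^2.
Spherical shell: I_cm = (2/3)MR² = (2/3)(3.42)(0.166)² = 0.062828 kg m^2; centre at d = 0.0471 + 0.166 = 0.2131 m, so I = I_cm + Md² gives I = 0.062828 + (3.42)(0.2131)² = 0.21814 kg m^2.
Point mass: I_cm = 0; centre at d = 0.0471 + 0.166 + 0.166 = 0.3791 m, so I = I_cm + Md² gives I = 0 + (5.03)(0.3791)² = 0.7229 kg m^2.
Thin rod: I_cm = (1/12)ML² = (1/12)(5.8)(0.574)² = 0.15925 kg m^2; centre at d = 0.0471 + 0.166 + 0.166 + 0.287 = 0.6661 m, so I = I_cm + Md² gives I = 0.15925 + (5.8)(0.6661)² = 2.7326 kg m^2.
Total I = 0.0015085 + 0.21814 + 0.7229 + 2.7326 = 3.6752 kg m^2.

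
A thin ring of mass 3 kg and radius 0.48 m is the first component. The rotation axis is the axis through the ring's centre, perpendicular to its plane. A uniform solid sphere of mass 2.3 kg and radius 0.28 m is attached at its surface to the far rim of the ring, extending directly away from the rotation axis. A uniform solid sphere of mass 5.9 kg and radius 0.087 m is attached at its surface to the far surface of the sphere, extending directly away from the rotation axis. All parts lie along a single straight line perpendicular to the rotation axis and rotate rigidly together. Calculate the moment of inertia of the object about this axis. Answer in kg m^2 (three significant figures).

9.60

Thin ring: I_cm = MR² = (3)(0.48)² = 0.6912 kg m^2; axis through the centre, so I = 0.6912 kg m^2.
Solid sphere: I_cm = (2/5)MR² = (2/5)(2.3)(0.28)² = 0.072128 kg m^2; centre at d = 0.48 + 0.28 = 0.76 m, so I = I_cm + Md² gives I = 0.072128 + (2.3)(0.76)² = 1.4006 kg m^2.
Solid sphere: I_cm = (2/5)MR² = (2/5)(5.9)(0.087)² = 0.017863 kg m^2; centre at d = 0.48 + 0.28 + 0.28 + 0.087 = 1.127 m, so I = I_cm + Md² gives I = 0.017863 + (5.9)(1.127)² = 7.5116 kg m^2.
Total I = 0.6912 + 1.4006 + 7.5116 = 9.6034 kg m^2.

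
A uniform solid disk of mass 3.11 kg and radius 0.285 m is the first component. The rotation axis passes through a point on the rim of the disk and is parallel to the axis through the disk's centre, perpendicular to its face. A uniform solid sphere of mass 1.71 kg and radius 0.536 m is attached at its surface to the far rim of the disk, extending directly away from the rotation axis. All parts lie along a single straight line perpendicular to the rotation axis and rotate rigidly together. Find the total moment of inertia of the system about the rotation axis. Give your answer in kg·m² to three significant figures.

2.67

Solid disk: I_cm = (1/2)MR² = (1/2)(3.11)(0.285)² = 0.1263 kg·m²; centre at d = 0.285 m, so the parallel axis theorem gives I = 0.1263 + (3.11)(0.285)² = 0.37891 kg·m².
Solid sphere: I_cm = (2/5)MR² = (2/5)(1.71)(0.536)² = 0.19651 kg·m²; centre at d = 0.285 + 0.285 + 0.536 = 1.106 m, so the parallel axis theorem gives I = 0.19651 + (1.71)(1.106)² = 2.2882 kg·m².
Total I = 0.37891 + 2.2882 = 2.6672 kg·m².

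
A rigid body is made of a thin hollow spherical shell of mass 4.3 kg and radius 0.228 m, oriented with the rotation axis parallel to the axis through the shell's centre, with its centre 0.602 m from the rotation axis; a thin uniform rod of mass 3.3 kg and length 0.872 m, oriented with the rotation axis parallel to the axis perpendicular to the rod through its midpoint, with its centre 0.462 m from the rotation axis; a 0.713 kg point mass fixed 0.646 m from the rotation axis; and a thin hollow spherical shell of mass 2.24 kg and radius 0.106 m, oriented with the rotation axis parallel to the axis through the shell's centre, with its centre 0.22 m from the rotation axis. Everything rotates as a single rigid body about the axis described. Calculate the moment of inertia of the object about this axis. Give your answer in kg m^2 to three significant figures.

Spherical shell: I_cm = (2/3)MR² = (2/3)(4.3)(0.228)² = 0.14902 kg m^2; centre at d = 0.602 m, so I = I_cm + Md² gives I = 0.14902 + (4.3)(0.602)² = 1.7074 kg m^2.
Thin rod: I_cm = (1/12)ML² = (1/12)(3.3)(0.872)² = 0.20911 kg m^2; centre at d = 0.462 m, so I = I_cm + Md² gives I = 0.20911 + (3.3)(0.462)² = 0.91347 kg m^2.
Point mass: I_cm = 0; centre at d = 0.646 m, so I = I_cm + Md² gives I = 0 + (0.713)(0.646)² = 0.29755 kg m^2.
Spherical shell: I_cm = (2/3)MR² = (2/3)(2.24)(0.106)² = 0.016779 kg m^2; centre at d = 0.22 m, so I = I_cm + Md² gives I = 0.016779 + (2.24)(0.22)² = 0.1252 kg m^2.
Total I = 1.7074 + 0.91347 + 0.29755 + 0.1252 = 3.0436 kg m^2.

3.04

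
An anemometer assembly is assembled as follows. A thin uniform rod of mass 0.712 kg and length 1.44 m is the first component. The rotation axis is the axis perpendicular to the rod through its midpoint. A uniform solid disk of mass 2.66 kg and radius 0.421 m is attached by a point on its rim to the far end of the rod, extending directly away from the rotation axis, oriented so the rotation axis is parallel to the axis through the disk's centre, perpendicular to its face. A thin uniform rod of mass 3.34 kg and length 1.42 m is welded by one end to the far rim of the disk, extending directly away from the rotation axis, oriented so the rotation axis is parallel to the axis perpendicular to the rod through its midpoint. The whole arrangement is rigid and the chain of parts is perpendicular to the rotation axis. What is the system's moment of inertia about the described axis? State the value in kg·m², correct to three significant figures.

Thin rod: I_cm = (1/12)ML² = (1/12)(0.712)(1.44)² = 0.12303 kg·m²; axis through the centre, so I = 0.12303 kg·m².
Solid disk: I_cm = (1/2)MR² = (1/2)(2.66)(0.421)² = 0.23573 kg·m²; centre at d = 0.72 + 0.421 = 1.141 m, so I = I_cm + Md² gives I = 0.23573 + (2.66)(1.141)² = 3.6987 kg·m².
Thin rod: I_cm = (1/12)ML² = (1/12)(3.34)(1.42)² = 0.56123 kg·m²; centre at d = 0.72 + 0.421 + 0.421 + 0.71 = 2.272 m, so I = I_cm + Md² gives I = 0.56123 + (3.34)(2.272)² = 17.802 kg·m².
Total I = 0.12303 + 3.6987 + 17.802 = 21.624 kg·m².

21.6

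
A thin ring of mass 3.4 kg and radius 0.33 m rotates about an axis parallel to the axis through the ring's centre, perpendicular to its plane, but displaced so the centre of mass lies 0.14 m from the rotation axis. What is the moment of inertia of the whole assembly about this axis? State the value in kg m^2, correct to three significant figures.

I_cm = MR² = (3.4)(0.33)² = 0.37026 kg m^2; centre at d = 0.14 m, so I = I_cm + Md² gives I = 0.37026 + (3.4)(0.14)² = 0.4369 kg m^2.

0.437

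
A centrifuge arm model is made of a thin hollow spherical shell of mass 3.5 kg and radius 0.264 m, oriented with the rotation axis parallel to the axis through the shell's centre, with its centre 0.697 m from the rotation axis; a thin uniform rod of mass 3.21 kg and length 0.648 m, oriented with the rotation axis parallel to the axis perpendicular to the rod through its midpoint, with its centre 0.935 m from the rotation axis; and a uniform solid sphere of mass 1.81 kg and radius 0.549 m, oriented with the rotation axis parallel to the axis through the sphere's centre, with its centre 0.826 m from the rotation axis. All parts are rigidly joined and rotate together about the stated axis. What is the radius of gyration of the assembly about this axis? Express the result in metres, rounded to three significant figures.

0.855

Spherical shell: I_cm = (2/3)MR² = (2/3)(3.5)(0.264)² = 0.16262 kg m²; centre at d = 0.697 m, so I = I_cm + Md² gives I = 0.16262 + (3.5)(0.697)² = 1.863 kg m².
Thin rod: I_cm = (1/12)ML² = (1/12)(3.21)(0.648)² = 0.11232 kg m²; centre at d = 0.935 m, so I = I_cm + Md² gives I = 0.11232 + (3.21)(0.935)² = 2.9186 kg m².
Solid sphere: I_cm = (2/5)MR² = (2/5)(1.81)(0.549)² = 0.21821 kg m²; centre at d = 0.826 m, so I = I_cm + Md² gives I = 0.21821 + (1.81)(0.826)² = 1.4531 kg m².
Total I = 6.2347 kg m²; total mass M = 8.52 kg.
k = √(I/M) = √(6.2347/8.52) = 0.85544 m.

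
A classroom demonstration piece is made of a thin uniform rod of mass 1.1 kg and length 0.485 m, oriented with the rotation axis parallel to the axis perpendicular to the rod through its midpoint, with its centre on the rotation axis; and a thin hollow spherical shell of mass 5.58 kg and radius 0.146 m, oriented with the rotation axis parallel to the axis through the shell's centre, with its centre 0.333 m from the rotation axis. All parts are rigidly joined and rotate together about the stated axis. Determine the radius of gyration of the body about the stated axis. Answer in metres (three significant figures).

Thin rod: I_cm = (1/12)ML² = (1/12)(1.1)(0.485)² = 0.021562 kg m²; axis through the centre, so I = 0.021562 kg m².
Spherical shell: I_cm = (2/3)MR² = (2/3)(5.58)(0.146)² = 0.079296 kg m²; centre at d = 0.333 m, so I = I_cm + Md² gives I = 0.079296 + (5.58)(0.333)² = 0.69806 kg m².
Total I = 0.71962 kg m²; total mass M = 6.68 kg.
k = √(I/M) = √(0.71962/6.68) = 0.32822 m.

0.328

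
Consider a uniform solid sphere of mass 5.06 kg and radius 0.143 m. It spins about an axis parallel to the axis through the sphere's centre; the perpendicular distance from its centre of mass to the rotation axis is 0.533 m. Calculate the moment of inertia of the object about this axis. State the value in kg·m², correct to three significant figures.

I_cm = (2/5)MR² = (2/5)(5.06)(0.143)² = 0.041389 kg·m²; centre at d = 0.533 m, so the parallel axis theorem gives I = 0.041389 + (5.06)(0.533)² = 1.4789 kg·m².

1.48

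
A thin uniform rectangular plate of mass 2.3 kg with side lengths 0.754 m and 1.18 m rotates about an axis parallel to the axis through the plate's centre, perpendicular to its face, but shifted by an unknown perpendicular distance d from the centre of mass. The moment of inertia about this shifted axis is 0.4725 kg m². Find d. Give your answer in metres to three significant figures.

About the centre-of-mass axis, I_cm = (1/12)M(a²+b²) = (1/12)(2.3)[(0.754)² + (1.18)²] = 0.37584 kg m².
Parallel axis theorem: I = I_cm + Md², so Md² = 0.4725 − 0.37584 = 0.096658 kg m².
d = √(0.096658 / 2.3) = 0.205 m.

0.205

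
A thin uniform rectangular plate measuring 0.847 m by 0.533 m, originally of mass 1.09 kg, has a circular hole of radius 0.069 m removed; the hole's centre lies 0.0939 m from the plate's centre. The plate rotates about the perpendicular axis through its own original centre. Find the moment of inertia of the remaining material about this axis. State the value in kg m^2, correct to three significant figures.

Unpierced body about its centre: I₀ = (1/12)M(a²+b²) = (1/12)(1.09)[(0.847)² + (0.533)²] = 0.090969 kg m^2.
The removed disk has mass m = M·πr²/(ab) = (1.09)·π(0.069)²/(0.847·0.533) = 0.036113 kg (same uniform areal density).
Its moment of inertia about the rotation axis (parallel-axis theorem): I_hole = (1/2)mr² + md² = (1/2)(0.036113)(0.069)² + (0.036113)(0.0939)² = 0.00040438 kg m^2.
Treating the hole as negative mass, I = I₀ − I_hole = 0.090969 − 0.00040438 = 0.090565 kg m^2.

0.0906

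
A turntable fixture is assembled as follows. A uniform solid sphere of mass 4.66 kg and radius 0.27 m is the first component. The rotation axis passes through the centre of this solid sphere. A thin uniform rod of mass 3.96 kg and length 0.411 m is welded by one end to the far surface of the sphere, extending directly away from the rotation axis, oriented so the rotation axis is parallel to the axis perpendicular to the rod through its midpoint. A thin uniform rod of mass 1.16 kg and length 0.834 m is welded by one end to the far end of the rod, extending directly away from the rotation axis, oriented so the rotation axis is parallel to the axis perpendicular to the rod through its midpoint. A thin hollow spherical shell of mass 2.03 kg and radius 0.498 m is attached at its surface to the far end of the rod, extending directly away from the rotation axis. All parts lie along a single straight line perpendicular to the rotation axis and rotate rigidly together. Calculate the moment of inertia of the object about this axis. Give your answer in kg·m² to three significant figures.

11.1

Solid sphere: I_cm = (2/5)MR² = (2/5)(4.66)(0.27)² = 0.13589 kg·m²; axis through the centre, so I = 0.13589 kg·m².
Thin rod: I_cm = (1/12)ML² = (1/12)(3.96)(0.411)² = 0.055744 kg·m²; centre at d = 0.27 + 0.2055 = 0.4755 m, so the parallel axis theorem gives I = 0.055744 + (3.96)(0.4755)² = 0.9511 kg·m².
Thin rod: I_cm = (1/12)ML² = (1/12)(1.16)(0.834)² = 0.067237 kg·m²; centre at d = 0.27 + 0.2055 + 0.2055 + 0.417 = 1.098 m, so the parallel axis theorem gives I = 0.067237 + (1.16)(1.098)² = 1.4657 kg·m².
Spherical shell: I_cm = (2/3)MR² = (2/3)(2.03)(0.498)² = 0.33563 kg·m²; centre at d = 0.27 + 0.2055 + 0.2055 + 0.417 + 0.417 + 0.498 = 2.013 m, so the parallel axis theorem gives I = 0.33563 + (2.03)(2.013)² = 8.5615 kg·m².
Total I = 0.13589 + 0.9511 + 1.4657 + 8.5615 = 11.114 kg·m².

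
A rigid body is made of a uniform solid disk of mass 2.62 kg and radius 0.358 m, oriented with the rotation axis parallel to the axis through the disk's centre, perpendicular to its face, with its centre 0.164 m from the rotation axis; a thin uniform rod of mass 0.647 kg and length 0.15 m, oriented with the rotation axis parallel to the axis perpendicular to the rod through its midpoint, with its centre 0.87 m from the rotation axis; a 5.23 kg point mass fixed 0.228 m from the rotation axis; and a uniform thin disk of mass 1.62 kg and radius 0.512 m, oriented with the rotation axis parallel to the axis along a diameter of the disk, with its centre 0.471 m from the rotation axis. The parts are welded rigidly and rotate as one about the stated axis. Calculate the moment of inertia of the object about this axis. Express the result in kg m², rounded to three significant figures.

Solid disk: I_cm = (1/2)MR² = (1/2)(2.62)(0.358)² = 0.16789 kg m²; centre at d = 0.164 m, so the parallel axis theorem gives I = 0.16789 + (2.62)(0.164)² = 0.23836 kg m².
Thin rod: I_cm = (1/12)ML² = (1/12)(0.647)(0.15)² = 0.0012131 kg m²; centre at d = 0.87 m, so the parallel axis theorem gives I = 0.0012131 + (0.647)(0.87)² = 0.49093 kg m².
Point mass: I_cm = 0; centre at d = 0.228 m, so the parallel axis theorem gives I = 0 + (5.23)(0.228)² = 0.27188 kg m².
Thin disk: I_cm = (1/4)MR² = (1/4)(1.62)(0.512)² = 0.10617 kg m²; centre at d = 0.471 m, so the parallel axis theorem gives I = 0.10617 + (1.62)(0.471)² = 0.46555 kg m².
Total I = 0.23836 + 0.49093 + 0.27188 + 0.46555 = 1.4667 kg m².

1.47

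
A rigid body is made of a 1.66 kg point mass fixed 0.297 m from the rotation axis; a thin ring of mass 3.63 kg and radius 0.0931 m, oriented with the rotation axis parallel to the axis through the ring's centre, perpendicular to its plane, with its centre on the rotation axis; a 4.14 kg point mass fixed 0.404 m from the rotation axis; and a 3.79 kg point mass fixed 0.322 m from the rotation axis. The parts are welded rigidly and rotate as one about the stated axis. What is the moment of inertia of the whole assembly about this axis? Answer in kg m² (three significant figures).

Point mass: I_cm = 0; centre at d = 0.297 m, so the parallel axis theorem gives I = 0 + (1.66)(0.297)² = 0.14643 kg m².
Thin ring: I_cm = MR² = (3.63)(0.0931)² = 0.031463 kg m²; axis through the centre, so I = 0.031463 kg m².
Point mass: I_cm = 0; centre at d = 0.404 m, so the parallel axis theorem gives I = 0 + (4.14)(0.404)² = 0.67571 kg m².
Point mass: I_cm = 0; centre at d = 0.322 m, so the parallel axis theorem gives I = 0 + (3.79)(0.322)² = 0.39296 kg m².
Total I = 0.14643 + 0.031463 + 0.67571 + 0.39296 = 1.2466 kg m².

1.25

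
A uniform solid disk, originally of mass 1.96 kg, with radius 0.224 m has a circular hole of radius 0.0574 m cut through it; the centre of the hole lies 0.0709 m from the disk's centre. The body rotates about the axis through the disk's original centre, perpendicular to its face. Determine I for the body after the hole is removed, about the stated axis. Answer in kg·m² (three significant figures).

Unpierced body about its centre: I₀ = (1/2)MR² = (1/2)(1.96)(0.224)² = 0.049172 kg·m².
The removed disk has mass m = M·(r/R)² = (1.96)(0.0574/0.224)² = 0.1287 kg (same uniform areal density).
Its moment of inertia about the rotation axis (parallel-axis theorem): I_hole = (1/2)mr² + md² = (1/2)(0.1287)(0.0574)² + (0.1287)(0.0709)² = 0.00085898 kg·m².
Treating the hole as negative mass, I = I₀ − I_hole = 0.049172 − 0.00085898 = 0.048314 kg·m².

0.0483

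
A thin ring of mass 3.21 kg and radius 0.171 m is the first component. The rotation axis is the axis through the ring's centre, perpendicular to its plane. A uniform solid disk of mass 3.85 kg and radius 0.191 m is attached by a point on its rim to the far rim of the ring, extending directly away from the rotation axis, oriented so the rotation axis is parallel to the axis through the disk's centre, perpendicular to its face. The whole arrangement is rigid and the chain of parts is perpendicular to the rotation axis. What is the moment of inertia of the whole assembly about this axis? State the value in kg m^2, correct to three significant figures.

Thin ring: I_cm = MR² = (3.21)(0.171)² = 0.093864 kg m^2; axis through the centre, so I = 0.093864 kg m^2.
Solid disk: I_cm = (1/2)MR² = (1/2)(3.85)(0.191)² = 0.070226 kg m^2; centre at d = 0.171 + 0.191 = 0.362 m, so I = I_cm + Md² gives I = 0.070226 + (3.85)(0.362)² = 0.57475 kg m^2.
Total I = 0.093864 + 0.57475 = 0.66861 kg m^2.

0.669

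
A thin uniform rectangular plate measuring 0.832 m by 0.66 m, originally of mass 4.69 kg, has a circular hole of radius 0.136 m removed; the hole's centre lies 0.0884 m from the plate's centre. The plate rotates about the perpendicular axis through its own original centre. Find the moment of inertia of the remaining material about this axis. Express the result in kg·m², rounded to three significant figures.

0.432

Unpierced body about its centre: I₀ = (1/12)M(a²+b²) = (1/12)(4.69)[(0.832)² + (0.66)²] = 0.44079 kg·m².
The removed disk has mass m = M·πr²/(ab) = (4.69)·π(0.136)²/(0.832·0.66) = 0.49629 kg (same uniform areal density).
Its moment of inertia about the rotation axis (parallel-axis theorem): I_hole = (1/2)mr² + md² = (1/2)(0.49629)(0.136)² + (0.49629)(0.0884)² = 0.0084679 kg·m².
Treating the hole as negative mass, I = I₀ − I_hole = 0.44079 − 0.0084679 = 0.43232 kg·m².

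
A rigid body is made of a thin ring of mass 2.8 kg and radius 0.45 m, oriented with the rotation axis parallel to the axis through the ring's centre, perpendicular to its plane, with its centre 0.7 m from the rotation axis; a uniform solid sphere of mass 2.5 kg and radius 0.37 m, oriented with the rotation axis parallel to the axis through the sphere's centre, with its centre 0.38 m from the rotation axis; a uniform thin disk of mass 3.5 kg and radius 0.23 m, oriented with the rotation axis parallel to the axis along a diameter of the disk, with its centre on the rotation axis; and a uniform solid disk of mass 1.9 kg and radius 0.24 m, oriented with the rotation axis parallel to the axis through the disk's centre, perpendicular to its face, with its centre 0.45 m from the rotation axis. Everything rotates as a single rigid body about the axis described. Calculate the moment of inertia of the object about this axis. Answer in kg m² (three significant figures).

2.92

Thin ring: I_cm = MR² = (2.8)(0.45)² = 0.567 kg m²; centre at d = 0.7 m, so I = I_cm + Md² gives I = 0.567 + (2.8)(0.7)² = 1.939 kg m².
Solid sphere: I_cm = (2/5)MR² = (2/5)(2.5)(0.37)² = 0.1369 kg m²; centre at d = 0.38 m, so I = I_cm + Md² gives I = 0.1369 + (2.5)(0.38)² = 0.4979 kg m².
Thin disk: I_cm = (1/4)MR² = (1/4)(3.5)(0.23)² = 0.046288 kg m²; axis through the centre, so I = 0.046288 kg m².
Solid disk: I_cm = (1/2)MR² = (1/2)(1.9)(0.24)² = 0.05472 kg m²; centre at d = 0.45 m, so I = I_cm + Md² gives I = 0.05472 + (1.9)(0.45)² = 0.43947 kg m².
Total I = 1.939 + 0.4979 + 0.046288 + 0.43947 = 2.9227 kg m².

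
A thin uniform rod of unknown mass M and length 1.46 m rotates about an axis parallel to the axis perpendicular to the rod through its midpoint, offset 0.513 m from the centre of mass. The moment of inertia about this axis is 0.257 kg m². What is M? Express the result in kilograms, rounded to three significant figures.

0.583

I = I_cm + Md² = (1/12)ML² + Md² = M·[0.0833333·(1.46)² + (0.513)²] = M·0.4408.
So M = 0.257 / 0.4408 = 0.58303 kg.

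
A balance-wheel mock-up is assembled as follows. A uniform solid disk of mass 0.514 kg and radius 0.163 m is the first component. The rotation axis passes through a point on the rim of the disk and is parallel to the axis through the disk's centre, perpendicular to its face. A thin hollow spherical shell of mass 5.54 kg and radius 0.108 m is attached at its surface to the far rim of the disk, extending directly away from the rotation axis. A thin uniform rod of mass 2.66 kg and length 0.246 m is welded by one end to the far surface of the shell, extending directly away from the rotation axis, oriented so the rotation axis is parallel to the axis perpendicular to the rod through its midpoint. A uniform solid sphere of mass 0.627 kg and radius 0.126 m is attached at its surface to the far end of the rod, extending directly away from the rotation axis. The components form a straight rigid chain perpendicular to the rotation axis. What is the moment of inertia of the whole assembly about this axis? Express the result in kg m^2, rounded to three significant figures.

Solid disk: I_cm = (1/2)MR² = (1/2)(0.514)(0.163)² = 0.0068282 kg m^2; centre at d = 0.163 m, so I = I_cm + Md² gives I = 0.0068282 + (0.514)(0.163)² = 0.020485 kg m^2.
Spherical shell: I_cm = (2/3)MR² = (2/3)(5.54)(0.108)² = 0.043079 kg m^2; centre at d = 0.163 + 0.163 + 0.108 = 0.434 m, so I = I_cm + Md² gives I = 0.043079 + (5.54)(0.434)² = 1.0866 kg m^2.
Thin rod: I_cm = (1/12)ML² = (1/12)(2.66)(0.246)² = 0.013414 kg m^2; centre at d = 0.163 + 0.163 + 0.108 + 0.108 + 0.123 = 0.665 m, so I = I_cm + Md² gives I = 0.013414 + (2.66)(0.665)² = 1.1897 kg m^2.
Solid sphere: I_cm = (2/5)MR² = (2/5)(0.627)(0.126)² = 0.0039817 kg m^2; centre at d = 0.163 + 0.163 + 0.108 + 0.108 + 0.123 + 0.123 + 0.126 = 0.914 m, so I = I_cm + Md² gives I = 0.0039817 + (0.627)(0.914)² = 0.52777 kg m^2.
Total I = 0.020485 + 1.0866 + 1.1897 + 0.52777 = 2.8246 kg m^2.

2.82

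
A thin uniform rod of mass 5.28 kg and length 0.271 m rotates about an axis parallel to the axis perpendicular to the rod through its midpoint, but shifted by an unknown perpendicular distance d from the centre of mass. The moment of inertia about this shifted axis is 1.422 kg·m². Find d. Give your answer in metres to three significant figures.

About the centre-of-mass axis, I_cm = (1/12)ML² = (1/12)(5.28)(0.271)² = 0.032314 kg·m².
Parallel axis theorem: I = I_cm + Md², so Md² = 1.422 − 0.032314 = 1.3897 kg·m².
d = √(1.3897 / 5.28) = 0.51303 m.

0.513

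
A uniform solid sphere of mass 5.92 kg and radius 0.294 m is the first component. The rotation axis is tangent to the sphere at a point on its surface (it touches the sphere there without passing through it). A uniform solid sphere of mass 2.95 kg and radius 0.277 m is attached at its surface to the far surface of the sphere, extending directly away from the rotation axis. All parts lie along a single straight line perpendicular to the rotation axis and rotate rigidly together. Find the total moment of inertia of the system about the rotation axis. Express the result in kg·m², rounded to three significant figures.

3.01

Solid sphere: I_cm = (2/5)MR² = (2/5)(5.92)(0.294)² = 0.20468 kg·m²; centre at d = 0.294 m, so the parallel axis theorem gives I = 0.20468 + (5.92)(0.294)² = 0.71638 kg·m².
Solid sphere: I_cm = (2/5)MR² = (2/5)(2.95)(0.277)² = 0.09054 kg·m²; centre at d = 0.294 + 0.294 + 0.277 = 0.865 m, so the parallel axis theorem gives I = 0.09054 + (2.95)(0.865)² = 2.2978 kg·m².
Total I = 0.71638 + 2.2978 = 3.0142 kg·m².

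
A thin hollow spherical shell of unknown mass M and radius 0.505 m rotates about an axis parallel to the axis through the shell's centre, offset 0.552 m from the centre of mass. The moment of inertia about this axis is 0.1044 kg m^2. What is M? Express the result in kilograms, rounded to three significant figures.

I = I_cm + Md² = (2/3)MR² + Md² = M·[0.666667·(0.505)² + (0.552)²] = M·0.47472.
So M = 0.1044 / 0.47472 = 0.21992 kg.

0.220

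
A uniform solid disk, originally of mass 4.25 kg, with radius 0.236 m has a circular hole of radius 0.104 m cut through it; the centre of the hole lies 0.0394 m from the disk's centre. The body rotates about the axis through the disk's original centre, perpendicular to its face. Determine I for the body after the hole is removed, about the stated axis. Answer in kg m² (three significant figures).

Unpierced body about its centre: I₀ = (1/2)MR² = (1/2)(4.25)(0.236)² = 0.11835 kg m².
The removed disk has mass m = M·(r/R)² = (4.25)(0.104/0.236)² = 0.82534 kg (same uniform areal density).
Its moment of inertia about the rotation axis (parallel-axis theorem): I_hole = (1/2)mr² + md² = (1/2)(0.82534)(0.104)² + (0.82534)(0.0394)² = 0.0057446 kg m².
Treating the hole as negative mass, I = I₀ − I_hole = 0.11835 − 0.0057446 = 0.11261 kg m².

0.113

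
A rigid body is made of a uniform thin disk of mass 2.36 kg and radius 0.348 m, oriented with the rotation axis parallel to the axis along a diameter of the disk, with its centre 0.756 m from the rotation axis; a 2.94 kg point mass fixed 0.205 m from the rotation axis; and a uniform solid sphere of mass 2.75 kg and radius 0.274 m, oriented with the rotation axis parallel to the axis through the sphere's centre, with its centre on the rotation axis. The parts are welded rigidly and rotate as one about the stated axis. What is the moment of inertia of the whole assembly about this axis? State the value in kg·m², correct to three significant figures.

Thin disk: I_cm = (1/4)MR² = (1/4)(2.36)(0.348)² = 0.071451 kg·m²; centre at d = 0.756 m, so I = I_cm + Md² gives I = 0.071451 + (2.36)(0.756)² = 1.4203 kg·m².
Point mass: I_cm = 0; centre at d = 0.205 m, so I = I_cm + Md² gives I = 0 + (2.94)(0.205)² = 0.12355 kg·m².
Solid sphere: I_cm = (2/5)MR² = (2/5)(2.75)(0.274)² = 0.082584 kg·m²; axis through the centre, so I = 0.082584 kg·m².
Total I = 1.4203 + 0.12355 + 0.082584 = 1.6264 kg·m².

1.63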